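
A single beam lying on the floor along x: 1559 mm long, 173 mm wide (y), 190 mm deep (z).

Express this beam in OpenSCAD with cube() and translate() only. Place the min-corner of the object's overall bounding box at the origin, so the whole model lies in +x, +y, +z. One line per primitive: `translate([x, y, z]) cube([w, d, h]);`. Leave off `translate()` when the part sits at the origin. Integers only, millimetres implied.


cube([1559, 173, 190]);


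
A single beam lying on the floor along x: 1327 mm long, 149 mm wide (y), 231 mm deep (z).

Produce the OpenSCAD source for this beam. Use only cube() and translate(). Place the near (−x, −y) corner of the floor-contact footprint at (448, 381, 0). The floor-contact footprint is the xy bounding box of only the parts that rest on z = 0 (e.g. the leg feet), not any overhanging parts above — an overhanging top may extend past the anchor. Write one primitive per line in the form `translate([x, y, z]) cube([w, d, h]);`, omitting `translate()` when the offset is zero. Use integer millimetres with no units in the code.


translate([448, 381, 0]) cube([1327, 149, 231]);


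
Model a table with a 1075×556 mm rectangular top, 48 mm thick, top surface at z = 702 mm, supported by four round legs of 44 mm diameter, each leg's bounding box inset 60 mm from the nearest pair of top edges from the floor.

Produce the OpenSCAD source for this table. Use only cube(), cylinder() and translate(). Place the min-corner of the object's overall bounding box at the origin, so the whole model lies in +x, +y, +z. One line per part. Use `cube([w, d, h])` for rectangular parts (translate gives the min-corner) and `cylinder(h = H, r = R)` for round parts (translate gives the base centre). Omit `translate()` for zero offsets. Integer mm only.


// leg_h = 702 - 48 = 654
translate([0, 0, 654]) cube([1075, 556, 48]);
translate([82, 82, 0]) cylinder(h = 654, r = 22);
translate([993, 82, 0]) cylinder(h = 654, r = 22);
translate([82, 474, 0]) cylinder(h = 654, r = 22);
translate([993, 474, 0]) cylinder(h = 654, r = 22);


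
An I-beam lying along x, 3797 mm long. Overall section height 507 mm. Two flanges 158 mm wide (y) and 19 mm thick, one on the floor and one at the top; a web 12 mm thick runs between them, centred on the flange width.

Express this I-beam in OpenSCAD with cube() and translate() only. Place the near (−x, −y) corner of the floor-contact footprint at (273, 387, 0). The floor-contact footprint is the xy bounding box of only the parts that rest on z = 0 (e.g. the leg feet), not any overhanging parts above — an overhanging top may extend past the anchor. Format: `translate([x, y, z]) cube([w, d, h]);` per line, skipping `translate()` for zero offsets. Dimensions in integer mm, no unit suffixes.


translate([273, 387, 0]) cube([3797, 158, 19]);
translate([273, 460, 19]) cube([3797, 12, 469]);
translate([273, 387, 488]) cube([3797, 158, 19]);


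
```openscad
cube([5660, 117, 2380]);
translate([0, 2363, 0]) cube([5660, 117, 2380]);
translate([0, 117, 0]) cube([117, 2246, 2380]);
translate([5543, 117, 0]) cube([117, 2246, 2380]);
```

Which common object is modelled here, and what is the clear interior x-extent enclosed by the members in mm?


A house (or room) frame. The interior width is 5426 mm.

Four 2380 mm walls enclosing a rectangle with no floor or roof — a room or house frame. Outside width is 5660 mm and wall thickness is 117 mm, so the interior width is 5660 − 2 × 117 = 5426 mm.


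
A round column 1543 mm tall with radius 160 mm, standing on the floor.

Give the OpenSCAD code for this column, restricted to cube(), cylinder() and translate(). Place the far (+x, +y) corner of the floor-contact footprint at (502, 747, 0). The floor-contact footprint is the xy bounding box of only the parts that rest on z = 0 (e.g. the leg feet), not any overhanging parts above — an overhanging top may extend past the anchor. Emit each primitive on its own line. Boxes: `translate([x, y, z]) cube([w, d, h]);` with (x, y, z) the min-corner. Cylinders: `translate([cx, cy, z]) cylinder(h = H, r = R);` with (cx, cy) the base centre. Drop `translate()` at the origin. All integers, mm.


translate([342, 587, 0]) cylinder(h = 1543, r = 160);


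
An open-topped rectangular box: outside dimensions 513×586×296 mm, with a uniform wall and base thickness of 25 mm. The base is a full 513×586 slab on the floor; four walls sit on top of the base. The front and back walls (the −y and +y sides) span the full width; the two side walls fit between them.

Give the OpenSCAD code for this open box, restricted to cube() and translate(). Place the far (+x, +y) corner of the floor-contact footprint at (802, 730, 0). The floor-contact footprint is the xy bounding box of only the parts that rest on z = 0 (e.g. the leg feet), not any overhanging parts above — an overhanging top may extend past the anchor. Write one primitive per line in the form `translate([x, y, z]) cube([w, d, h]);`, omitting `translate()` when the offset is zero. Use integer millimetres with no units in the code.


translate([289, 144, 0]) cube([513, 586, 25]);
translate([289, 144, 25]) cube([513, 25, 271]);
translate([289, 705, 25]) cube([513, 25, 271]);
translate([289, 169, 25]) cube([25, 536, 271]);
translate([777, 169, 25]) cube([25, 536, 271]);


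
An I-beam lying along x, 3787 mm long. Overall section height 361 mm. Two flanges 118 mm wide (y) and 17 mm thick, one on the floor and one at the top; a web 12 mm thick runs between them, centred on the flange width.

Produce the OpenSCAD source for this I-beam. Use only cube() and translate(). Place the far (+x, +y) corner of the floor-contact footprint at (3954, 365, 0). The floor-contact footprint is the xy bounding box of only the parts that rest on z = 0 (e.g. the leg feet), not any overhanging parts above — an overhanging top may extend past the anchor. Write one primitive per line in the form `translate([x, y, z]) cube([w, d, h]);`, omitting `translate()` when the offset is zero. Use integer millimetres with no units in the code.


translate([167, 247, 0]) cube([3787, 118, 17]);
translate([167, 300, 17]) cube([3787, 12, 327]);
translate([167, 247, 344]) cube([3787, 118, 17]);


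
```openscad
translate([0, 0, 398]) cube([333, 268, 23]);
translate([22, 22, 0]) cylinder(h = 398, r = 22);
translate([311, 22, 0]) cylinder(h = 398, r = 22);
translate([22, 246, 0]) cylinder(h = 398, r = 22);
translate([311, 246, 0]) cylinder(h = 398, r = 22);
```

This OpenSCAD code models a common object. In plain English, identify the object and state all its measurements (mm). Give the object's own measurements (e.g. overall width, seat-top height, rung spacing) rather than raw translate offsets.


A four-legged stool. The seat is a 333×268×23 mm slab whose top surface is at z = 421 mm; four round legs, each 44 mm in diameter, run from the floor (z = 0) to the underside of the seat, each leg's axis is inset half a diameter from the nearest pair of seat edges (so the leg's bounding box is flush with the corner).


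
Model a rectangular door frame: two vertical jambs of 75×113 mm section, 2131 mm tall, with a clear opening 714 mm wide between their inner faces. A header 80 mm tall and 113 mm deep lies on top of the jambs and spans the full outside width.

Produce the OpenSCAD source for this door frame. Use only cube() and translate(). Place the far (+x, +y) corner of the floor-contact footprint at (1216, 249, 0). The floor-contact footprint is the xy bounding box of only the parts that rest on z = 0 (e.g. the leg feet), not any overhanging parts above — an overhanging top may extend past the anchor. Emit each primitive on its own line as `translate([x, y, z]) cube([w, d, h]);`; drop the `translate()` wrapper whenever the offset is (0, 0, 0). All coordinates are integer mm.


translate([352, 136, 0]) cube([75, 113, 2131]);
translate([1141, 136, 0]) cube([75, 113, 2131]);
translate([352, 136, 2131]) cube([864, 113, 80]);


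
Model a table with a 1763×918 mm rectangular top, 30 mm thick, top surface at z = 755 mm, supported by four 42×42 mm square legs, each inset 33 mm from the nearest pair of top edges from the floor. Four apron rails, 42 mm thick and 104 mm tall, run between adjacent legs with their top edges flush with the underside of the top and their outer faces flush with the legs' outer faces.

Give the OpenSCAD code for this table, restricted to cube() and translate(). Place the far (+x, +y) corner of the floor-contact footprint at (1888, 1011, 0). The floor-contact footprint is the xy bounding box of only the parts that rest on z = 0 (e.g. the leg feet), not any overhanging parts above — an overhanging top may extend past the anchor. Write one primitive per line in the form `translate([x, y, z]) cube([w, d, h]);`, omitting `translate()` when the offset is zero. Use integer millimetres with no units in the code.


// leg_h = 755 - 30 = 725
// apron z = 725 - 104 = 621
translate([158, 126, 725]) cube([1763, 918, 30]);
translate([191, 159, 0]) cube([42, 42, 725]);
translate([1846, 159, 0]) cube([42, 42, 725]);
translate([191, 969, 0]) cube([42, 42, 725]);
translate([1846, 969, 0]) cube([42, 42, 725]);
translate([233, 159, 621]) cube([1613, 42, 104]);
translate([233, 969, 621]) cube([1613, 42, 104]);
translate([191, 201, 621]) cube([42, 768, 104]);
translate([1846, 201, 621]) cube([42, 768, 104]);


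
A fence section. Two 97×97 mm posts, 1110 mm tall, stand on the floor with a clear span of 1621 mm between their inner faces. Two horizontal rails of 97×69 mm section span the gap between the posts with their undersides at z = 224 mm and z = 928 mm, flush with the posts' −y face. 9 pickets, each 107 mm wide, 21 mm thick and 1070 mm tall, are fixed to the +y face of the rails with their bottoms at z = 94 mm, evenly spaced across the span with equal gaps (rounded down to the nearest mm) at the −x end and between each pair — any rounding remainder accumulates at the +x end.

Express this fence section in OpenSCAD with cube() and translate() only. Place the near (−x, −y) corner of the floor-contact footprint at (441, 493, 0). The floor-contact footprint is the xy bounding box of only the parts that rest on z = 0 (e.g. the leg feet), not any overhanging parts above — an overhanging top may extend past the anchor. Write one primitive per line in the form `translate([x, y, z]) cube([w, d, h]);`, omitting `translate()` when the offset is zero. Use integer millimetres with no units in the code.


translate([441, 493, 0]) cube([97, 97, 1110]);
translate([2159, 493, 0]) cube([97, 97, 1110]);
translate([538, 493, 224]) cube([1621, 97, 69]);
translate([538, 493, 928]) cube([1621, 97, 69]);
translate([603, 590, 94]) cube([107, 21, 1070]);
translate([775, 590, 94]) cube([107, 21, 1070]);
translate([947, 590, 94]) cube([107, 21, 1070]);
translate([1119, 590, 94]) cube([107, 21, 1070]);
translate([1291, 590, 94]) cube([107, 21, 1070]);
translate([1463, 590, 94]) cube([107, 21, 1070]);
translate([1635, 590, 94]) cube([107, 21, 1070]);
translate([1807, 590, 94]) cube([107, 21, 1070]);
translate([1979, 590, 94]) cube([107, 21, 1070]);


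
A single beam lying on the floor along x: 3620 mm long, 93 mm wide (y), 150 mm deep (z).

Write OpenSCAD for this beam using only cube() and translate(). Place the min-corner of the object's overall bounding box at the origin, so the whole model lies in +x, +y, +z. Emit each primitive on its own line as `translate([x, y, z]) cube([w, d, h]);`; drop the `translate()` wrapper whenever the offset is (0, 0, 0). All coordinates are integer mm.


cube([3620, 93, 150]);


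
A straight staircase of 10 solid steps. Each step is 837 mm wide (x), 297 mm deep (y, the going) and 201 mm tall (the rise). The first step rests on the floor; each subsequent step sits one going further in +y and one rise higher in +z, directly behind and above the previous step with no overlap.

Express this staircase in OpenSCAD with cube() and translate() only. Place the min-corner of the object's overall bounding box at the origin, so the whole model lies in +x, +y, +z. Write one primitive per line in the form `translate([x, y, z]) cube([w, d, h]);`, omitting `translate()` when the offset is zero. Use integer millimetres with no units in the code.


cube([837, 297, 201]);
translate([0, 297, 201]) cube([837, 297, 201]);
translate([0, 594, 402]) cube([837, 297, 201]);
translate([0, 891, 603]) cube([837, 297, 201]);
translate([0, 1188, 804]) cube([837, 297, 201]);
translate([0, 1485, 1005]) cube([837, 297, 201]);
translate([0, 1782, 1206]) cube([837, 297, 201]);
translate([0, 2079, 1407]) cube([837, 297, 201]);
translate([0, 2376, 1608]) cube([837, 297, 201]);
translate([0, 2673, 1809]) cube([837, 297, 201]);


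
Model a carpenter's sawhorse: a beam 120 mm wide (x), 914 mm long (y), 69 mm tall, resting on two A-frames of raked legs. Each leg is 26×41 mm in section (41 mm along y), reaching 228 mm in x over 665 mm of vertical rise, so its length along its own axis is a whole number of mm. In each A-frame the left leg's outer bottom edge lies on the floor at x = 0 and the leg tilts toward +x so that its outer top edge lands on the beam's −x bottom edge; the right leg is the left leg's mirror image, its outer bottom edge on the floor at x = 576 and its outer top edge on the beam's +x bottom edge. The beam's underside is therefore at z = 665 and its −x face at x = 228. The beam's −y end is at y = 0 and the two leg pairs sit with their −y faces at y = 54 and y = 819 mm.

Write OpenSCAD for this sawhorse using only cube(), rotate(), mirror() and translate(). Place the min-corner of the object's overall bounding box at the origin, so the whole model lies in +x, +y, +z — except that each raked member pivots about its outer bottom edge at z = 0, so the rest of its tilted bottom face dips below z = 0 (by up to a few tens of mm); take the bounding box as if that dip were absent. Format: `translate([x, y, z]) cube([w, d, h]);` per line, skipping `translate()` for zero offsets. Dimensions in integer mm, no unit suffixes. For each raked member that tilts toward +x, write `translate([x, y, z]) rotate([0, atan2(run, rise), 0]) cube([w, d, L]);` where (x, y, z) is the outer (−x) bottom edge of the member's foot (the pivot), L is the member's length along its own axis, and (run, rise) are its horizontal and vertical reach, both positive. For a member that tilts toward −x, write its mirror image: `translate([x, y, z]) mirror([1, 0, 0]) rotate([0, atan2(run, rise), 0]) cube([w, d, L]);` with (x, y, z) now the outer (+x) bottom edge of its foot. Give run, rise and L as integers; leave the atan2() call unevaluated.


translate([228, 0, 665]) cube([120, 914, 69]);
translate([0, 54, 0]) rotate([0, atan2(228, 665), 0]) cube([26, 41, 703]);
translate([576, 54, 0]) mirror([1, 0, 0]) rotate([0, atan2(228, 665), 0]) cube([26, 41, 703]);
translate([0, 819, 0]) rotate([0, atan2(228, 665), 0]) cube([26, 41, 703]);
translate([576, 819, 0]) mirror([1, 0, 0]) rotate([0, atan2(228, 665), 0]) cube([26, 41, 703]);


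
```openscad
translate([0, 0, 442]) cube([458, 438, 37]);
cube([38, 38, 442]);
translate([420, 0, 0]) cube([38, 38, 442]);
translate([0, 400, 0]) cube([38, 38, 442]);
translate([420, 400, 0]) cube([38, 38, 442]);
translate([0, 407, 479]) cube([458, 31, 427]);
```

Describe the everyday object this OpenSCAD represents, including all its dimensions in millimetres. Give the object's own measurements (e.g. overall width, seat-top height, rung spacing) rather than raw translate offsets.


A chair. The seat is a 458×438×37 mm slab with its top at z = 479 mm, on four 38×38 mm corner legs (flush with the seat edges, standing on z = 0). A flat backrest 31 mm thick, 427 mm tall, spans the full seat width and rises from the seat top along its +y edge, rear face flush with the rear of the seat.


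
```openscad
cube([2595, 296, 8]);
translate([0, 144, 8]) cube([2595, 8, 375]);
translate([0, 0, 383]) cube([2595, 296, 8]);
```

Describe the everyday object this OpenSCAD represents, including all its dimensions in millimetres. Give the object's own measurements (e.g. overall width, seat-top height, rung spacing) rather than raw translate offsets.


An I-beam lying along x, 2595 mm long. Overall section height 391 mm. Two flanges 296 mm wide (y) and 8 mm thick, one on the floor and one at the top; a web 8 mm thick runs between them, centred on the flange width.


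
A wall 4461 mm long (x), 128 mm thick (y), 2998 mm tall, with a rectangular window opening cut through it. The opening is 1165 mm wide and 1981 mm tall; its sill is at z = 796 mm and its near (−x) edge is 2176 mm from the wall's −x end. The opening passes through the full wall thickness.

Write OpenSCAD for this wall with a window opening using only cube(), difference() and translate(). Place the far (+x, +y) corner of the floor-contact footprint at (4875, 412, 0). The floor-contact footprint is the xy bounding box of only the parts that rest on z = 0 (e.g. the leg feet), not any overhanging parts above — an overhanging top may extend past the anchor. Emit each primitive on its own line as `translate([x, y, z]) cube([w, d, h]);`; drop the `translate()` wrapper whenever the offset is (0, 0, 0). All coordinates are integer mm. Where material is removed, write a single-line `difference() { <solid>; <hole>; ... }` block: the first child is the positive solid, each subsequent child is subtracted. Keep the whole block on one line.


difference() { translate([414, 284, 0]) cube([4461, 128, 2998]); translate([2590, 284, 796]) cube([1165, 128, 1981]); }


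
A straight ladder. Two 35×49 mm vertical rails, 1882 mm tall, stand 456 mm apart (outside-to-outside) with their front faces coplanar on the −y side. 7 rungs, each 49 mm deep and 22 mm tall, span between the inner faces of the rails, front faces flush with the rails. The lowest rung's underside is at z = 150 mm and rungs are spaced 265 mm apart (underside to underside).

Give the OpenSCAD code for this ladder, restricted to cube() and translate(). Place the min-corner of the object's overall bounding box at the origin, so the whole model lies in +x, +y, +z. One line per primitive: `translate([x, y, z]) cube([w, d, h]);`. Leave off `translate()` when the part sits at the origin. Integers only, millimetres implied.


// rung span = 456 - 2*35 = 386
// rung[k] z = 150 + k*265
cube([35, 49, 1882]);
translate([421, 0, 0]) cube([35, 49, 1882]);
translate([35, 0, 150]) cube([386, 49, 22]);
translate([35, 0, 415]) cube([386, 49, 22]);
translate([35, 0, 680]) cube([386, 49, 22]);
translate([35, 0, 945]) cube([386, 49, 22]);
translate([35, 0, 1210]) cube([386, 49, 22]);
translate([35, 0, 1475]) cube([386, 49, 22]);
translate([35, 0, 1740]) cube([386, 49, 22]);


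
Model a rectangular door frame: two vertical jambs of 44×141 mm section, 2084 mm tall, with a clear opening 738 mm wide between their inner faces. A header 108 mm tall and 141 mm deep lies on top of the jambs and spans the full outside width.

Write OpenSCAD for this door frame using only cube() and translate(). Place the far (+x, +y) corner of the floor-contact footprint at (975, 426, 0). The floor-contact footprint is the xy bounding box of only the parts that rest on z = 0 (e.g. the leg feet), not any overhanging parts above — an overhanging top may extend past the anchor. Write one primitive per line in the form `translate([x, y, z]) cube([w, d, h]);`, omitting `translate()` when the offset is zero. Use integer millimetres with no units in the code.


translate([149, 285, 0]) cube([44, 141, 2084]);
translate([931, 285, 0]) cube([44, 141, 2084]);
translate([149, 285, 2084]) cube([826, 141, 108]);


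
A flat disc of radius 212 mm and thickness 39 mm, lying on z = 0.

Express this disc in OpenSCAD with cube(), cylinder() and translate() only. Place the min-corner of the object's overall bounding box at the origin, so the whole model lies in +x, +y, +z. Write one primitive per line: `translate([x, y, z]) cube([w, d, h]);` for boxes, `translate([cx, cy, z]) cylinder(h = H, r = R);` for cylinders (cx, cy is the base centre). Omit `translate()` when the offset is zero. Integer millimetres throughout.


translate([212, 212, 0]) cylinder(h = 39, r = 212);


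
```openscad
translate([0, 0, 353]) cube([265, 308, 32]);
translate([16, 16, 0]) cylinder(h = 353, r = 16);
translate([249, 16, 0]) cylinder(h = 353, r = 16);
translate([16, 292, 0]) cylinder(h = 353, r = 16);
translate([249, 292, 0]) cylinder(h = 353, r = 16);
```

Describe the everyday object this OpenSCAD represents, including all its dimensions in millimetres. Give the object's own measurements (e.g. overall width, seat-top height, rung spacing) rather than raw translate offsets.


A four-legged stool. The seat is a 265×308×32 mm slab whose top surface is at z = 385 mm; four round legs, each 32 mm in diameter, run from the floor (z = 0) to the underside of the seat, each leg's axis is inset half a diameter from the nearest pair of seat edges (so the leg's bounding box is flush with the corner).


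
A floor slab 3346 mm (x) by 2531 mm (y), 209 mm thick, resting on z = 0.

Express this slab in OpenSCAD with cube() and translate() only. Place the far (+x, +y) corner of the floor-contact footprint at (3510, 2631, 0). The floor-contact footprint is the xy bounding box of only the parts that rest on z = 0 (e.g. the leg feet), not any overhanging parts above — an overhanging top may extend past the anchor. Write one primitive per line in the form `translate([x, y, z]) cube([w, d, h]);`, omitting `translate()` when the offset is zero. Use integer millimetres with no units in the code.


translate([164, 100, 0]) cube([3346, 2531, 209]);


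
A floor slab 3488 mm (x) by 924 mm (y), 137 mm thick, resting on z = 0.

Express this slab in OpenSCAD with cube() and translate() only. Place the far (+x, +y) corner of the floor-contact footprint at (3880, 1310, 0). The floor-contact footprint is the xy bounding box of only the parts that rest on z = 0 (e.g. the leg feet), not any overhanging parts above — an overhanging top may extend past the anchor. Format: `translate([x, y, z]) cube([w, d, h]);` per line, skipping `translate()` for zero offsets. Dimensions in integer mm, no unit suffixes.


translate([392, 386, 0]) cube([3488, 924, 137]);


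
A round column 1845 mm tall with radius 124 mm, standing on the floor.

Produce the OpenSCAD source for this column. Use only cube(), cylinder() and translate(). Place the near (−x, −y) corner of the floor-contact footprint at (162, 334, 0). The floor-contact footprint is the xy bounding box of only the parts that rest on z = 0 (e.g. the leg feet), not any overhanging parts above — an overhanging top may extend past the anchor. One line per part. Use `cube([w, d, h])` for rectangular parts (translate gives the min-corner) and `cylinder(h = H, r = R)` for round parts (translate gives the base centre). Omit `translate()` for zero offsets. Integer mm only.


translate([286, 458, 0]) cylinder(h = 1845, r = 124);


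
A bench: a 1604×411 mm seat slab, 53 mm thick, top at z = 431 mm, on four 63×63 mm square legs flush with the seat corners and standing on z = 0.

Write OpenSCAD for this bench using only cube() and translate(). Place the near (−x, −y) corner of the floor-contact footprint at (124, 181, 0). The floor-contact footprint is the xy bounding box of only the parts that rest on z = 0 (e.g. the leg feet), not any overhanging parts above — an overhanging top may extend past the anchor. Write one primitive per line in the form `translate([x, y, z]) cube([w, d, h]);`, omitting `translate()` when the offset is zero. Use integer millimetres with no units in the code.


// leg_h = 431 − 53 = 378
translate([124, 181, 378]) cube([1604, 411, 53]);
translate([124, 181, 0]) cube([63, 63, 378]);
translate([124, 529, 0]) cube([63, 63, 378]);
translate([1665, 181, 0]) cube([63, 63, 378]);
translate([1665, 529, 0]) cube([63, 63, 378]);


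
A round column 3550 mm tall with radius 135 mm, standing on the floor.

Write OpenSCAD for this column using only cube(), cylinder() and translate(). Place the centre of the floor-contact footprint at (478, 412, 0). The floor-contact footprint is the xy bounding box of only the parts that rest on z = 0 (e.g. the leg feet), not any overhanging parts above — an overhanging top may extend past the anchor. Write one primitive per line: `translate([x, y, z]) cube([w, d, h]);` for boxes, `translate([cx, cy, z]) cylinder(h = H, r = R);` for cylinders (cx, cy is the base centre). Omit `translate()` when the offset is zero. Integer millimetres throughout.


translate([478, 412, 0]) cylinder(h = 3550, r = 135);


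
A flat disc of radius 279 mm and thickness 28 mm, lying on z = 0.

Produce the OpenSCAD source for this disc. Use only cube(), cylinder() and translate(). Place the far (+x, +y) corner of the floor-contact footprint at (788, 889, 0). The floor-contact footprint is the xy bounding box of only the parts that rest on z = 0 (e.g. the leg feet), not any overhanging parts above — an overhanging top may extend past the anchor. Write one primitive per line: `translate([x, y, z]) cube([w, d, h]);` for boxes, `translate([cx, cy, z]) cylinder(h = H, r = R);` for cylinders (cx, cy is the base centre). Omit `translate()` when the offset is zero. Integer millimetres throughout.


translate([509, 610, 0]) cylinder(h = 28, r = 279);


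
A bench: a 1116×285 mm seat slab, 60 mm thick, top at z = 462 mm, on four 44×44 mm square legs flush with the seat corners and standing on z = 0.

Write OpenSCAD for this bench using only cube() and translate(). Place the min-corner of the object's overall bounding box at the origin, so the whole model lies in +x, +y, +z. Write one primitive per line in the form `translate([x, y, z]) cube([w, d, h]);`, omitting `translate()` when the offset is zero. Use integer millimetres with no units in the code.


translate([0, 0, 402]) cube([1116, 285, 60]);
cube([44, 44, 402]);
translate([0, 241, 0]) cube([44, 44, 402]);
translate([1072, 0, 0]) cube([44, 44, 402]);
translate([1072, 241, 0]) cube([44, 44, 402]);


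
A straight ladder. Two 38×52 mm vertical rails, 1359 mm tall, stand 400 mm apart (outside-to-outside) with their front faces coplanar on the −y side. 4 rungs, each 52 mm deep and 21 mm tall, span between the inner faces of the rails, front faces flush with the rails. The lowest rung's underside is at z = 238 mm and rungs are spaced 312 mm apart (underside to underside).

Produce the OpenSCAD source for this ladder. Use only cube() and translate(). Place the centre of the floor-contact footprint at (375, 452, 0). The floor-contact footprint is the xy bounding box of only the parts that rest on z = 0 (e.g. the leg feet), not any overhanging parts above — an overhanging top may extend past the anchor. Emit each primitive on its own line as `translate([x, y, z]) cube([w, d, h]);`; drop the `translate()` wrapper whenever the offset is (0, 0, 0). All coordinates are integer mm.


translate([175, 426, 0]) cube([38, 52, 1359]);
translate([537, 426, 0]) cube([38, 52, 1359]);
translate([213, 426, 238]) cube([324, 52, 21]);
translate([213, 426, 550]) cube([324, 52, 21]);
translate([213, 426, 862]) cube([324, 52, 21]);
translate([213, 426, 1174]) cube([324, 52, 21]);


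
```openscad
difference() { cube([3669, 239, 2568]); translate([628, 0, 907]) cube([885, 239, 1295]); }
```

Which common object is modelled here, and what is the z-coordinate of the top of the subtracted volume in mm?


A wall with a window opening. The window head height is 2202 mm.

A wall with a rectangular opening subtracted — a window. Sill at z = 907, opening 1295 mm tall, so the head is at 907 + 1295 = 2202 mm.


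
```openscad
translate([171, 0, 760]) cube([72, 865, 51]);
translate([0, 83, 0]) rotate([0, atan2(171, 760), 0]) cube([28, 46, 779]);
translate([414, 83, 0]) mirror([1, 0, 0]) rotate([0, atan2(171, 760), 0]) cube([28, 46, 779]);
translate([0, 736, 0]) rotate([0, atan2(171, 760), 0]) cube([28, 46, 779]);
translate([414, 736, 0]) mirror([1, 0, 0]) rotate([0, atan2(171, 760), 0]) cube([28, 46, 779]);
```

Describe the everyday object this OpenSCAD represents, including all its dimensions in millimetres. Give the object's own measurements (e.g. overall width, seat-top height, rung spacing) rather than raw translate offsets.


A sawhorse. A 72×865×51 mm beam (x, y, z) sits on two A-frame leg pairs. Each pair is two raked legs of 28×46 mm section (46 mm along y) splaying symmetrically in x. Each leg rises 760 mm vertically over 171 mm of horizontal reach and is 779 mm long along its own axis. Every leg's outer bottom edge rests on the floor and its outer top edge meets a bottom edge of the beam — the left legs (tilting toward +x) meet the beam's −x bottom edge, the right legs (their mirror images, tilting toward −x) meet its +x bottom edge — so the leg tops tuck under the beam, the beam's underside is 760 mm above the floor, and the feet are 414 mm apart outside-to-outside with the beam centred between them. The two leg pairs are set in 83 mm from either end of the beam.


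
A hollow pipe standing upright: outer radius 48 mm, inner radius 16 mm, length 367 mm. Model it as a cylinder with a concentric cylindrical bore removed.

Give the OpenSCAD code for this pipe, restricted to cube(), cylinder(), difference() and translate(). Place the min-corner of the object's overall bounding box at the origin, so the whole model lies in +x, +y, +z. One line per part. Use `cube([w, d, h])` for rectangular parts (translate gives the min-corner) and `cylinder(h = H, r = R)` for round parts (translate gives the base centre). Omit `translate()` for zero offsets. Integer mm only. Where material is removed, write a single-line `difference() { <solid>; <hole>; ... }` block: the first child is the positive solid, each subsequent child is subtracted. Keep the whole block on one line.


difference() { translate([48, 48, 0]) cylinder(h = 367, r = 48); translate([48, 48, 0]) cylinder(h = 367, r = 16); }


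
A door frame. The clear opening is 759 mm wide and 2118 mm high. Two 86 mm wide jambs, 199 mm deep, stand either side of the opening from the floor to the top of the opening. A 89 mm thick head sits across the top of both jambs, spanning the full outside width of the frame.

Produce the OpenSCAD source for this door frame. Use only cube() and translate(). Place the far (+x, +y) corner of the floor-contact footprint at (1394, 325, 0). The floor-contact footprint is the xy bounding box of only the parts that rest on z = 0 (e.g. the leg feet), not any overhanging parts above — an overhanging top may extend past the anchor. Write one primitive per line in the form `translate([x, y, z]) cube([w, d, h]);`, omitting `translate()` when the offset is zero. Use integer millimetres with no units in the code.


translate([463, 126, 0]) cube([86, 199, 2118]);
translate([1308, 126, 0]) cube([86, 199, 2118]);
translate([463, 126, 2118]) cube([931, 199, 89]);


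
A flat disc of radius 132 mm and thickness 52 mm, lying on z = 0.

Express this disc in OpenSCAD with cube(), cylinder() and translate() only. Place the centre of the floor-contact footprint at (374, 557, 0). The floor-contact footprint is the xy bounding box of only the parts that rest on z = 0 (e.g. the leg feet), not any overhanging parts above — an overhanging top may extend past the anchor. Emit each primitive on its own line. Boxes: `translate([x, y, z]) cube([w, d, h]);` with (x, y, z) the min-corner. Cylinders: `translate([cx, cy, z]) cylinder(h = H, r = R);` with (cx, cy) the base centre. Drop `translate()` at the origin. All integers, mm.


translate([374, 557, 0]) cylinder(h = 52, r = 132);


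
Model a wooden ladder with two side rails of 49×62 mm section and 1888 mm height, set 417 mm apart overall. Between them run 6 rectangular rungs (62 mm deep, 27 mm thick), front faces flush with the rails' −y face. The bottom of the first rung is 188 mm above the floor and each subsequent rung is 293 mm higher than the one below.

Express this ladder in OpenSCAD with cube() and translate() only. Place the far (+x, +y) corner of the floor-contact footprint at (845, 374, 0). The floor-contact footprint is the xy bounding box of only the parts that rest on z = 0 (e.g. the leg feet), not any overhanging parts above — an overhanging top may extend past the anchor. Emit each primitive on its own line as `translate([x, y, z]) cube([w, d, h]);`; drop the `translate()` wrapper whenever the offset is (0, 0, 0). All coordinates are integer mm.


translate([428, 312, 0]) cube([49, 62, 1888]);
translate([796, 312, 0]) cube([49, 62, 1888]);
translate([477, 312, 188]) cube([319, 62, 27]);
translate([477, 312, 481]) cube([319, 62, 27]);
translate([477, 312, 774]) cube([319, 62, 27]);
translate([477, 312, 1067]) cube([319, 62, 27]);
translate([477, 312, 1360]) cube([319, 62, 27]);
translate([477, 312, 1653]) cube([319, 62, 27]);


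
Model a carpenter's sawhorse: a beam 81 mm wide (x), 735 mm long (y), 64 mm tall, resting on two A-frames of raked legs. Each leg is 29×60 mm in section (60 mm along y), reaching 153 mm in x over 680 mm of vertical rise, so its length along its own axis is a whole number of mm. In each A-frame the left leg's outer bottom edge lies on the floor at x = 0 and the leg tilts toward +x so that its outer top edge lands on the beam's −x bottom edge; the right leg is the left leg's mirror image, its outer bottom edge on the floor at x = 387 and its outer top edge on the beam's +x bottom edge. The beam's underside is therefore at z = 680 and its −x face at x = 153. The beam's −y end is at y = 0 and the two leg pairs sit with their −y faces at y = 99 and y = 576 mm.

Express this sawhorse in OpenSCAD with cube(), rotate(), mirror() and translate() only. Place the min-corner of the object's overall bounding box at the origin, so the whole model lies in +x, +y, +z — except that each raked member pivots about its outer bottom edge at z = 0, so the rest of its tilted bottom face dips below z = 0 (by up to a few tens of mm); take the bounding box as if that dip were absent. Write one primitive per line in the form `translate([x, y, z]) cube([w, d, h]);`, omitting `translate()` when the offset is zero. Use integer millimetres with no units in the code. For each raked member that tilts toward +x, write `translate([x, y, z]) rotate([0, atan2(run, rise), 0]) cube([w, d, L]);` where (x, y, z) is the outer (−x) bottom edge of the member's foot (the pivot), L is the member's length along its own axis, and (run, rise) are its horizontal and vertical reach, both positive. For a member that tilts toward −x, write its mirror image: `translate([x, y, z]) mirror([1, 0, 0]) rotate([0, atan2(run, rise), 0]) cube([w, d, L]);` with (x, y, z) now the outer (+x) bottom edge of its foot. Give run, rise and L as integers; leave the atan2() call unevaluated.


translate([153, 0, 680]) cube([81, 735, 64]);
translate([0, 99, 0]) rotate([0, atan2(153, 680), 0]) cube([29, 60, 697]);
translate([387, 99, 0]) mirror([1, 0, 0]) rotate([0, atan2(153, 680), 0]) cube([29, 60, 697]);
translate([0, 576, 0]) rotate([0, atan2(153, 680), 0]) cube([29, 60, 697]);
translate([387, 576, 0]) mirror([1, 0, 0]) rotate([0, atan2(153, 680), 0]) cube([29, 60, 697]);


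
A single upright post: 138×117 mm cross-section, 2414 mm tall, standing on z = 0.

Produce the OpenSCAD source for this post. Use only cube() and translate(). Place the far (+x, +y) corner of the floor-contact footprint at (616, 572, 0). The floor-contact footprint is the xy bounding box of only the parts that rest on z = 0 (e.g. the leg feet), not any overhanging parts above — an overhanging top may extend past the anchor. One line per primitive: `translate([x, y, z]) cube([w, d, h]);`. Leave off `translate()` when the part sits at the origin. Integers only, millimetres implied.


translate([478, 455, 0]) cube([138, 117, 2414]);


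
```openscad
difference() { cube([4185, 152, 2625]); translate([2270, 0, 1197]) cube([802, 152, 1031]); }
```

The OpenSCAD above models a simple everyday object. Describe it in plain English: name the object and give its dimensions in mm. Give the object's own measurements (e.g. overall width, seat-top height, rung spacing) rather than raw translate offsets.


A wall 4185 mm long (x), 152 mm thick (y), 2625 mm tall, with a rectangular window opening cut through it. The opening is 802 mm wide and 1031 mm tall; its sill is at z = 1197 mm and its near (−x) edge is 2270 mm from the wall's −x end. The opening passes through the full wall thickness.


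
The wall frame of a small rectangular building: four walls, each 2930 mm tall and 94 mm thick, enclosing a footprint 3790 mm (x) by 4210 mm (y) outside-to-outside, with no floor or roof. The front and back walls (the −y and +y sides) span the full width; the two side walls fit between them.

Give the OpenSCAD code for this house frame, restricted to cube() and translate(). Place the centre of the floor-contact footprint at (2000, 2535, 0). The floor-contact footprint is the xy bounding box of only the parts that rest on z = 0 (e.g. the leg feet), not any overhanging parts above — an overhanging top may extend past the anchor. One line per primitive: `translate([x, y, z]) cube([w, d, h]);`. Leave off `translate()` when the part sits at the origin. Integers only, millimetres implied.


translate([105, 430, 0]) cube([3790, 94, 2930]);
translate([105, 4546, 0]) cube([3790, 94, 2930]);
translate([105, 524, 0]) cube([94, 4022, 2930]);
translate([3801, 524, 0]) cube([94, 4022, 2930]);


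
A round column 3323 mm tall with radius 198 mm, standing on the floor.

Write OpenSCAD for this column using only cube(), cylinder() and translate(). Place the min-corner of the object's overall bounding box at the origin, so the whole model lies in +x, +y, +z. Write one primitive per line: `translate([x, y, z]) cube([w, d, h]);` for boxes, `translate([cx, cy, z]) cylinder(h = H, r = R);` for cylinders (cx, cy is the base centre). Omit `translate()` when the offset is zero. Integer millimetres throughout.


translate([198, 198, 0]) cylinder(h = 3323, r = 198);


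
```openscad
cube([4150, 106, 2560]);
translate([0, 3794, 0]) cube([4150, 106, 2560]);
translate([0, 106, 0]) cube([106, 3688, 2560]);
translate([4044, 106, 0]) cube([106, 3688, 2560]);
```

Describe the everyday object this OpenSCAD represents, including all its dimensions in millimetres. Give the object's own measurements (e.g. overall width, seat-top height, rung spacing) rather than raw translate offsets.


The wall frame of a small rectangular building: four walls, each 2560 mm tall and 106 mm thick, enclosing a footprint 4150 mm (x) by 3900 mm (y) outside-to-outside, with no floor or roof. The front and back walls (the −y and +y sides) span the full width; the two side walls fit between them.


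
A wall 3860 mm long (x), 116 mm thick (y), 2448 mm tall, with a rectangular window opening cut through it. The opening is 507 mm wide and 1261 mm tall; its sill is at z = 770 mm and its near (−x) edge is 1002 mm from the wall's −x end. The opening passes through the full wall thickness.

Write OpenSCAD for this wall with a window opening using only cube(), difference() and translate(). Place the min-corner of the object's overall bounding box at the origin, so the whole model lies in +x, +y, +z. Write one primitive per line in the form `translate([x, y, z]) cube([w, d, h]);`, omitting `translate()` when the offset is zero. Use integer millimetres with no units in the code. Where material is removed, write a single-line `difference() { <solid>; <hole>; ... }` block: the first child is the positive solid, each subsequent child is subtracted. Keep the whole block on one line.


difference() { cube([3860, 116, 2448]); translate([1002, 0, 770]) cube([507, 116, 1261]); }


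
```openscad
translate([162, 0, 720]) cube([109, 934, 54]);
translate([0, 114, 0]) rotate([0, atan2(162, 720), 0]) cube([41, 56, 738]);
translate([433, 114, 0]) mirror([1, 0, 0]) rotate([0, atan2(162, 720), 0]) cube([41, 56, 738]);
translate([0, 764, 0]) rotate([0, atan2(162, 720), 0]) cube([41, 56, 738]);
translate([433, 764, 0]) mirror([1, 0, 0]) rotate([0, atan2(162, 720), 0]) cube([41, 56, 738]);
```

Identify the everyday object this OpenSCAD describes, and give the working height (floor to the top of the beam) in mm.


A sawhorse. The overall height is 774 mm.

A beam across two mirrored pairs of raked legs — a sawhorse. The beam's underside is at z = 720 (matching the legs' vertical rise in atan2(162, 720)) and the beam is 54 mm tall, so its top is at 720 + 54 = 774 mm. The raked legs top out at the beam's underside, so that is the highest point.
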